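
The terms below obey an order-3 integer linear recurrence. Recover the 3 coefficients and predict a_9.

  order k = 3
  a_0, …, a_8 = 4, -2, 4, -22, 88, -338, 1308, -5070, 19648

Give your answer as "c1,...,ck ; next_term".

-4,-1,-2 ; -76138

  a_3 = -4·4 + -1·-2 + -2·4 = -22
  a_4 = -4·-22 + -1·4 + -2·-2 = 88
  a_5 = -4·88 + -1·-22 + -2·4 = -338
  a_6 = -4·-338 + -1·88 + -2·-22 = 1308
  a_7 = -4·1308 + -1·-338 + -2·88 = -5070
  a_8 = -4·-5070 + -1·1308 + -2·-338 = 19648
  a_9 = -4·19648 + -1·-5070 + -2·1308 = -76138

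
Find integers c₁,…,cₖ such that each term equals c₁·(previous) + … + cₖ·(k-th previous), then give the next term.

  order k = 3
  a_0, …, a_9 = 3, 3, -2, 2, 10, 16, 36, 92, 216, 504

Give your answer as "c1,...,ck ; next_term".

2,0,2 ; 1192

  a_3 = 2·-2 + 0·3 + 2·3 = 2
  a_4 = 2·2 + 0·-2 + 2·3 = 10
  a_5 = 2·10 + 0·2 + 2·-2 = 16
  a_6 = 2·16 + 0·10 + 2·2 = 36
  a_7 = 2·36 + 0·16 + 2·10 = 92
  a_8 = 2·92 + 0·36 + 2·16 = 216
  a_9 = 2·216 + 0·92 + 2·36 = 504
  a_10 = 2·504 + 0·216 + 2·92 = 1192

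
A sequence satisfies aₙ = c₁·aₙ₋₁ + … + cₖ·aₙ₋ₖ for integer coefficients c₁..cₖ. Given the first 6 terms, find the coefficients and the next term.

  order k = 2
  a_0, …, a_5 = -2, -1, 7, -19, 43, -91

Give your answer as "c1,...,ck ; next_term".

-3,-2 ; 187

  a_2 = -3·-1 + -2·-2 = 7
  a_3 = -3·7 + -2·-1 = -19
  a_4 = -3·-19 + -2·7 = 43
  a_5 = -3·43 + -2·-19 = -91
  a_6 = -3·-91 + -2·43 = 187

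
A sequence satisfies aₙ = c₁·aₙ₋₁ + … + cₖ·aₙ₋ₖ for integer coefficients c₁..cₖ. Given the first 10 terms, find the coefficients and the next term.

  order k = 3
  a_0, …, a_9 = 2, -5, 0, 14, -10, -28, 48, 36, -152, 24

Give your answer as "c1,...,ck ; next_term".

  a_3 = 0·0 + -2·-5 + 2·2 = 14
  a_4 = 0·14 + -2·0 + 2·-5 = -10
  a_5 = 0·-10 + -2·14 + 2·0 = -28
  a_6 = 0·-28 + -2·-10 + 2·14 = 48
  a_7 = 0·48 + -2·-28 + 2·-10 = 36
  a_8 = 0·36 + -2·48 + 2·-28 = -152
  a_9 = 0·-152 + -2·36 + 2·48 = 24
  a_10 = 0·24 + -2·-152 + 2·36 = 376

0,-2,2 ; 376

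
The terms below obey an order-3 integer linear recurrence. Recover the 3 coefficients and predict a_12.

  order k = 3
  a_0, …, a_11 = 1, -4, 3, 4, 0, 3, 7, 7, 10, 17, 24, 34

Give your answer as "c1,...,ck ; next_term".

  a_3 = 1·3 + 0·-4 + 1·1 = 4
  a_4 = 1·4 + 0·3 + 1·-4 = 0
  a_5 = 1·0 + 0·4 + 1·3 = 3
  a_6 = 1·3 + 0·0 + 1·4 = 7
  a_7 = 1·7 + 0·3 + 1·0 = 7
  a_8 = 1·7 + 0·7 + 1·3 = 10
  a_9 = 1·10 + 0·7 + 1·7 = 17
  a_10 = 1·17 + 0·10 + 1·7 = 24
  a_11 = 1·24 + 0·17 + 1·10 = 34
  a_12 = 1·34 + 0·24 + 1·17 = 51

1,0,1 ; 51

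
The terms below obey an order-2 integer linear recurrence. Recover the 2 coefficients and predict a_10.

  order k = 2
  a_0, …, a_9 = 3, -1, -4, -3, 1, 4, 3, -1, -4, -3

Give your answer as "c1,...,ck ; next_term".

1,-1 ; 1

  a_2 = 1·-1 + -1·3 = -4
  a_3 = 1·-4 + -1·-1 = -3
  a_4 = 1·-3 + -1·-4 = 1
  a_5 = 1·1 + -1·-3 = 4
  a_6 = 1·4 + -1·1 = 3
  a_7 = 1·3 + -1·4 = -1
  a_8 = 1·-1 + -1·3 = -4
  a_9 = 1·-4 + -1·-1 = -3
  a_10 = 1·-3 + -1·-4 = 1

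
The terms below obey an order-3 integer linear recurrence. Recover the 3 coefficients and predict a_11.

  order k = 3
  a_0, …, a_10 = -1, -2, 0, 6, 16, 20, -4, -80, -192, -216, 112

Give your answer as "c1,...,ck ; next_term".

  a_3 = 2·0 + -2·-2 + -2·-1 = 6
  a_4 = 2·6 + -2·0 + -2·-2 = 16
  a_5 = 2·16 + -2·6 + -2·0 = 20
  a_6 = 2·20 + -2·16 + -2·6 = -4
  a_7 = 2·-4 + -2·20 + -2·16 = -80
  a_8 = 2·-80 + -2·-4 + -2·20 = -192
  a_9 = 2·-192 + -2·-80 + -2·-4 = -216
  a_10 = 2·-216 + -2·-192 + -2·-80 = 112
  a_11 = 2·112 + -2·-216 + -2·-192 = 1040

2,-2,-2 ; 1040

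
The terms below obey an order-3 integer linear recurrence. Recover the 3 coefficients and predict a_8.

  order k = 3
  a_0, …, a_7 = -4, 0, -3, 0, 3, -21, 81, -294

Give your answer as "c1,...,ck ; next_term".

  a_3 = -4·-3 + -1·0 + 3·-4 = 0
  a_4 = -4·0 + -1·-3 + 3·0 = 3
  a_5 = -4·3 + -1·0 + 3·-3 = -21
  a_6 = -4·-21 + -1·3 + 3·0 = 81
  a_7 = -4·81 + -1·-21 + 3·3 = -294
  a_8 = -4·-294 + -1·81 + 3·-21 = 1032

-4,-1,3 ; 1032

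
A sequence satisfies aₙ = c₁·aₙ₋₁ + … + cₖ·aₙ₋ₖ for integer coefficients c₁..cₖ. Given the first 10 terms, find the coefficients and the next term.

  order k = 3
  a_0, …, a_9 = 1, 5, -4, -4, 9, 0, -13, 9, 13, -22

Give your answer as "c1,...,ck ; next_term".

0,-1,1 ; -4

  a_3 = 0·-4 + -1·5 + 1·1 = -4
  a_4 = 0·-4 + -1·-4 + 1·5 = 9
  a_5 = 0·9 + -1·-4 + 1·-4 = 0
  a_6 = 0·0 + -1·9 + 1·-4 = -13
  a_7 = 0·-13 + -1·0 + 1·9 = 9
  a_8 = 0·9 + -1·-13 + 1·0 = 13
  a_9 = 0·13 + -1·9 + 1·-13 = -22
  a_10 = 0·-22 + -1·13 + 1·9 = -4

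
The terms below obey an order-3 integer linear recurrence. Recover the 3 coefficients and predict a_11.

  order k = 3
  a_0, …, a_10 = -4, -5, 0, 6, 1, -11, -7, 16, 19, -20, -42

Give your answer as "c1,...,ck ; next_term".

  a_3 = 1·0 + -2·-5 + 1·-4 = 6
  a_4 = 1·6 + -2·0 + 1·-5 = 1
  a_5 = 1·1 + -2·6 + 1·0 = -11
  a_6 = 1·-11 + -2·1 + 1·6 = -7
  a_7 = 1·-7 + -2·-11 + 1·1 = 16
  a_8 = 1·16 + -2·-7 + 1·-11 = 19
  a_9 = 1·19 + -2·16 + 1·-7 = -20
  a_10 = 1·-20 + -2·19 + 1·16 = -42
  a_11 = 1·-42 + -2·-20 + 1·19 = 17

1,-2,1 ; 17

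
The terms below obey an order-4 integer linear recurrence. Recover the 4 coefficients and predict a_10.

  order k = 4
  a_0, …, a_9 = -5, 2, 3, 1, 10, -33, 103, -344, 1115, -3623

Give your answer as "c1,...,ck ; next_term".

  a_4 = -3·1 + 1·3 + 0·2 + -2·-5 = 10
  a_5 = -3·10 + 1·1 + 0·3 + -2·2 = -33
  a_6 = -3·-33 + 1·10 + 0·1 + -2·3 = 103
  a_7 = -3·103 + 1·-33 + 0·10 + -2·1 = -344
  a_8 = -3·-344 + 1·103 + 0·-33 + -2·10 = 1115
  a_9 = -3·1115 + 1·-344 + 0·103 + -2·-33 = -3623
  a_10 = -3·-3623 + 1·1115 + 0·-344 + -2·103 = 11778

-3,1,0,-2 ; 11778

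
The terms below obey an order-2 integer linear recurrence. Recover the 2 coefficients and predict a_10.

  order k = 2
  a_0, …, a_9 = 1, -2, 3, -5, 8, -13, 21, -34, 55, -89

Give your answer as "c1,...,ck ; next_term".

  a_2 = -1·-2 + 1·1 = 3
  a_3 = -1·3 + 1·-2 = -5
  a_4 = -1·-5 + 1·3 = 8
  a_5 = -1·8 + 1·-5 = -13
  a_6 = -1·-13 + 1·8 = 21
  a_7 = -1·21 + 1·-13 = -34
  a_8 = -1·-34 + 1·21 = 55
  a_9 = -1·55 + 1·-34 = -89
  a_10 = -1·-89 + 1·55 = 144

-1,1 ; 144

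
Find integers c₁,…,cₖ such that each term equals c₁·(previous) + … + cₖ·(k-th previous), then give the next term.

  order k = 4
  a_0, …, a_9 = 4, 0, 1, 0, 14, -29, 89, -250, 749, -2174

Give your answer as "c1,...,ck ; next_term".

  a_4 = -2·0 + 2·1 + -1·0 + 3·4 = 14
  a_5 = -2·14 + 2·0 + -1·1 + 3·0 = -29
  a_6 = -2·-29 + 2·14 + -1·0 + 3·1 = 89
  a_7 = -2·89 + 2·-29 + -1·14 + 3·0 = -250
  a_8 = -2·-250 + 2·89 + -1·-29 + 3·14 = 749
  a_9 = -2·749 + 2·-250 + -1·89 + 3·-29 = -2174
  a_10 = -2·-2174 + 2·749 + -1·-250 + 3·89 = 6363

-2,2,-1,3 ; 6363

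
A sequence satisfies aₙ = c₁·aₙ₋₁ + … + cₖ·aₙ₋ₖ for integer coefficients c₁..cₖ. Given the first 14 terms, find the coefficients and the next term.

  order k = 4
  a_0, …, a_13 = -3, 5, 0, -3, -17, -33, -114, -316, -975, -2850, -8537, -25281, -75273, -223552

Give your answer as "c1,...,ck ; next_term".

2,3,-1,2 ; -664716

  a_4 = 2·-3 + 3·0 + -1·5 + 2·-3 = -17
  a_5 = 2·-17 + 3·-3 + -1·0 + 2·5 = -33
  a_6 = 2·-33 + 3·-17 + -1·-3 + 2·0 = -114
  a_7 = 2·-114 + 3·-33 + -1·-17 + 2·-3 = -316
  a_8 = 2·-316 + 3·-114 + -1·-33 + 2·-17 = -975
  a_9 = 2·-975 + 3·-316 + -1·-114 + 2·-33 = -2850
  a_10 = 2·-2850 + 3·-975 + -1·-316 + 2·-114 = -8537
  a_11 = 2·-8537 + 3·-2850 + -1·-975 + 2·-316 = -25281
  a_12 = 2·-25281 + 3·-8537 + -1·-2850 + 2·-975 = -75273
  a_13 = 2·-75273 + 3·-25281 + -1·-8537 + 2·-2850 = -223552
  a_14 = 2·-223552 + 3·-75273 + -1·-25281 + 2·-8537 = -664716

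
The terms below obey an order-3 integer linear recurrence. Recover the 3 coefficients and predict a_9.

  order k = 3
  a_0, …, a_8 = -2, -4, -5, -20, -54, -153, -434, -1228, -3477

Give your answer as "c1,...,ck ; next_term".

  a_3 = 2·-5 + 2·-4 + 1·-2 = -20
  a_4 = 2·-20 + 2·-5 + 1·-4 = -54
  a_5 = 2·-54 + 2·-20 + 1·-5 = -153
  a_6 = 2·-153 + 2·-54 + 1·-20 = -434
  a_7 = 2·-434 + 2·-153 + 1·-54 = -1228
  a_8 = 2·-1228 + 2·-434 + 1·-153 = -3477
  a_9 = 2·-3477 + 2·-1228 + 1·-434 = -9844

2,2,1 ; -9844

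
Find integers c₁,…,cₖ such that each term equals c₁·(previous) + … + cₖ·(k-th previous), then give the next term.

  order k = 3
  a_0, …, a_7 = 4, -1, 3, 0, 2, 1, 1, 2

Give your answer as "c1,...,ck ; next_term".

-1,1,1 ; 0

  a_3 = -1·3 + 1·-1 + 1·4 = 0
  a_4 = -1·0 + 1·3 + 1·-1 = 2
  a_5 = -1·2 + 1·0 + 1·3 = 1
  a_6 = -1·1 + 1·2 + 1·0 = 1
  a_7 = -1·1 + 1·1 + 1·2 = 2
  a_8 = -1·2 + 1·1 + 1·1 = 0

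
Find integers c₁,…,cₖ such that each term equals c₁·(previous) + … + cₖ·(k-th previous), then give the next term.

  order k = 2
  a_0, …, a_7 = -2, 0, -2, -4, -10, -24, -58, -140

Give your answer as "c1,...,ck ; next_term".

2,1 ; -338

  a_2 = 2·0 + 1·-2 = -2
  a_3 = 2·-2 + 1·0 = -4
  a_4 = 2·-4 + 1·-2 = -10
  a_5 = 2·-10 + 1·-4 = -24
  a_6 = 2·-24 + 1·-10 = -58
  a_7 = 2·-58 + 1·-24 = -140
  a_8 = 2·-140 + 1·-58 = -338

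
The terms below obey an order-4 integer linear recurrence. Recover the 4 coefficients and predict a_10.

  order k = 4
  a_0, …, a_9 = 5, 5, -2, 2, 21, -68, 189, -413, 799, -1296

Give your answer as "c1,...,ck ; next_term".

-3,-1,4,1 ; 1626

  a_4 = -3·2 + -1·-2 + 4·5 + 1·5 = 21
  a_5 = -3·21 + -1·2 + 4·-2 + 1·5 = -68
  a_6 = -3·-68 + -1·21 + 4·2 + 1·-2 = 189
  a_7 = -3·189 + -1·-68 + 4·21 + 1·2 = -413
  a_8 = -3·-413 + -1·189 + 4·-68 + 1·21 = 799
  a_9 = -3·799 + -1·-413 + 4·189 + 1·-68 = -1296
  a_10 = -3·-1296 + -1·799 + 4·-413 + 1·189 = 1626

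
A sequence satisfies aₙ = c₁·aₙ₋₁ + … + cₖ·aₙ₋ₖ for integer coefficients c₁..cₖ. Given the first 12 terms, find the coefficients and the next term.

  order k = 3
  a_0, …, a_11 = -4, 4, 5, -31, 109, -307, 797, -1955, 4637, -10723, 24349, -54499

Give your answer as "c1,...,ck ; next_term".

-3,0,4 ; 120605

  a_3 = -3·5 + 0·4 + 4·-4 = -31
  a_4 = -3·-31 + 0·5 + 4·4 = 109
  a_5 = -3·109 + 0·-31 + 4·5 = -307
  a_6 = -3·-307 + 0·109 + 4·-31 = 797
  a_7 = -3·797 + 0·-307 + 4·109 = -1955
  a_8 = -3·-1955 + 0·797 + 4·-307 = 4637
  a_9 = -3·4637 + 0·-1955 + 4·797 = -10723
  a_10 = -3·-10723 + 0·4637 + 4·-1955 = 24349
  a_11 = -3·24349 + 0·-10723 + 4·4637 = -54499
  a_12 = -3·-54499 + 0·24349 + 4·-10723 = 120605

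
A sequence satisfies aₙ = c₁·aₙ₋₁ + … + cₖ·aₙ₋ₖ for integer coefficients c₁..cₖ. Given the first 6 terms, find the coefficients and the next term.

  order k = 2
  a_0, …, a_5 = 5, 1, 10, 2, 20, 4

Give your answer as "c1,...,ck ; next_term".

  a_2 = 0·1 + 2·5 = 10
  a_3 = 0·10 + 2·1 = 2
  a_4 = 0·2 + 2·10 = 20
  a_5 = 0·20 + 2·2 = 4
  a_6 = 0·4 + 2·20 = 40

0,2 ; 40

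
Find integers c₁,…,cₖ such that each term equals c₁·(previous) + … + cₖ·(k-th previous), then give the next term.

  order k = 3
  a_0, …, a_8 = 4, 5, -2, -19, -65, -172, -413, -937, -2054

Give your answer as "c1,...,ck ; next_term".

  a_3 = 3·-2 + -1·5 + -2·4 = -19
  a_4 = 3·-19 + -1·-2 + -2·5 = -65
  a_5 = 3·-65 + -1·-19 + -2·-2 = -172
  a_6 = 3·-172 + -1·-65 + -2·-19 = -413
  a_7 = 3·-413 + -1·-172 + -2·-65 = -937
  a_8 = 3·-937 + -1·-413 + -2·-172 = -2054
  a_9 = 3·-2054 + -1·-937 + -2·-413 = -4399

3,-1,-2 ; -4399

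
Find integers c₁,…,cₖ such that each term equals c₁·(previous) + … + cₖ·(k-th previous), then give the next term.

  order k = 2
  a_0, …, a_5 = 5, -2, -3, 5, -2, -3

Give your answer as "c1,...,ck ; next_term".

-1,-1 ; 5

  a_2 = -1·-2 + -1·5 = -3
  a_3 = -1·-3 + -1·-2 = 5
  a_4 = -1·5 + -1·-3 = -2
  a_5 = -1·-2 + -1·5 = -3
  a_6 = -1·-3 + -1·-2 = 5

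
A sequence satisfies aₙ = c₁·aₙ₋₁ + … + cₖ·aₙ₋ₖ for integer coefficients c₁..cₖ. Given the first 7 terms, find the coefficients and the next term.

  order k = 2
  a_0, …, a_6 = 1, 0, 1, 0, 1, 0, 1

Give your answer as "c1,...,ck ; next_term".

  a_2 = 0·0 + 1·1 = 1
  a_3 = 0·1 + 1·0 = 0
  a_4 = 0·0 + 1·1 = 1
  a_5 = 0·1 + 1·0 = 0
  a_6 = 0·0 + 1·1 = 1
  a_7 = 0·1 + 1·0 = 0

0,1 ; 0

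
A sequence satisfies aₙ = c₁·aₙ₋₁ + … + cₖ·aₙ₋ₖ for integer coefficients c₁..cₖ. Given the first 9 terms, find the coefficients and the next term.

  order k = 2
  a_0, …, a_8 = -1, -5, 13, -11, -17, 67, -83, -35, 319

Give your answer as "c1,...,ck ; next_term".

  a_2 = -2·-5 + -3·-1 = 13
  a_3 = -2·13 + -3·-5 = -11
  a_4 = -2·-11 + -3·13 = -17
  a_5 = -2·-17 + -3·-11 = 67
  a_6 = -2·67 + -3·-17 = -83
  a_7 = -2·-83 + -3·67 = -35
  a_8 = -2·-35 + -3·-83 = 319
  a_9 = -2·319 + -3·-35 = -533

-2,-3 ; -533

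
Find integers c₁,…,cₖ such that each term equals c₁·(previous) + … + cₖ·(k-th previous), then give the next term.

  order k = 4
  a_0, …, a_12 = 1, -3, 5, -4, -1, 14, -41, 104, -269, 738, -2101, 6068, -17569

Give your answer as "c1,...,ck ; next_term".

  a_4 = -4·-4 + -3·5 + 2·-3 + 4·1 = -1
  a_5 = -4·-1 + -3·-4 + 2·5 + 4·-3 = 14
  a_6 = -4·14 + -3·-1 + 2·-4 + 4·5 = -41
  a_7 = -4·-41 + -3·14 + 2·-1 + 4·-4 = 104
  a_8 = -4·104 + -3·-41 + 2·14 + 4·-1 = -269
  a_9 = -4·-269 + -3·104 + 2·-41 + 4·14 = 738
  a_10 = -4·738 + -3·-269 + 2·104 + 4·-41 = -2101
  a_11 = -4·-2101 + -3·738 + 2·-269 + 4·104 = 6068
  a_12 = -4·6068 + -3·-2101 + 2·738 + 4·-269 = -17569
  a_13 = -4·-17569 + -3·6068 + 2·-2101 + 4·738 = 50822

-4,-3,2,4 ; 50822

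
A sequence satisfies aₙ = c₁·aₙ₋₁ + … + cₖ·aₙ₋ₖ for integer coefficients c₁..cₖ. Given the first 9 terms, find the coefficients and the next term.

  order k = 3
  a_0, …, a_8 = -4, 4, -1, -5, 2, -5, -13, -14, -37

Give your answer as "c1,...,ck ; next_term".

  a_3 = 1·-1 + 1·4 + 2·-4 = -5
  a_4 = 1·-5 + 1·-1 + 2·4 = 2
  a_5 = 1·2 + 1·-5 + 2·-1 = -5
  a_6 = 1·-5 + 1·2 + 2·-5 = -13
  a_7 = 1·-13 + 1·-5 + 2·2 = -14
  a_8 = 1·-14 + 1·-13 + 2·-5 = -37
  a_9 = 1·-37 + 1·-14 + 2·-13 = -77

1,1,2 ; -77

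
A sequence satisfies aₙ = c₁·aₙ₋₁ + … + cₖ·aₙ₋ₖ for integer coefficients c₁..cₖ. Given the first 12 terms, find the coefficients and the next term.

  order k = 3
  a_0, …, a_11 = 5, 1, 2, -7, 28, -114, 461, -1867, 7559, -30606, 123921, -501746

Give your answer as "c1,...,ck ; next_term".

-3,4,-1 ; 2031528

  a_3 = -3·2 + 4·1 + -1·5 = -7
  a_4 = -3·-7 + 4·2 + -1·1 = 28
  a_5 = -3·28 + 4·-7 + -1·2 = -114
  a_6 = -3·-114 + 4·28 + -1·-7 = 461
  a_7 = -3·461 + 4·-114 + -1·28 = -1867
  a_8 = -3·-1867 + 4·461 + -1·-114 = 7559
  a_9 = -3·7559 + 4·-1867 + -1·461 = -30606
  a_10 = -3·-30606 + 4·7559 + -1·-1867 = 123921
  a_11 = -3·123921 + 4·-30606 + -1·7559 = -501746
  a_12 = -3·-501746 + 4·123921 + -1·-30606 = 2031528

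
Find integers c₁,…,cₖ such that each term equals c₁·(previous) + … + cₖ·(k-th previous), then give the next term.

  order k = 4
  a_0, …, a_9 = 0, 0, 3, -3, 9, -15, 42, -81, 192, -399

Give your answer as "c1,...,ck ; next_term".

-1,2,0,3 ; 909

  a_4 = -1·-3 + 2·3 + 0·0 + 3·0 = 9
  a_5 = -1·9 + 2·-3 + 0·3 + 3·0 = -15
  a_6 = -1·-15 + 2·9 + 0·-3 + 3·3 = 42
  a_7 = -1·42 + 2·-15 + 0·9 + 3·-3 = -81
  a_8 = -1·-81 + 2·42 + 0·-15 + 3·9 = 192
  a_9 = -1·192 + 2·-81 + 0·42 + 3·-15 = -399
  a_10 = -1·-399 + 2·192 + 0·-81 + 3·42 = 909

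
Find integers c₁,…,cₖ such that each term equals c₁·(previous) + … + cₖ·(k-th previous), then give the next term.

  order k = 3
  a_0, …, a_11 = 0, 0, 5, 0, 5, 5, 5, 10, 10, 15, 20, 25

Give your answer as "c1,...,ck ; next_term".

  a_3 = 0·5 + 1·0 + 1·0 = 0
  a_4 = 0·0 + 1·5 + 1·0 = 5
  a_5 = 0·5 + 1·0 + 1·5 = 5
  a_6 = 0·5 + 1·5 + 1·0 = 5
  a_7 = 0·5 + 1·5 + 1·5 = 10
  a_8 = 0·10 + 1·5 + 1·5 = 10
  a_9 = 0·10 + 1·10 + 1·5 = 15
  a_10 = 0·15 + 1·10 + 1·10 = 20
  a_11 = 0·20 + 1·15 + 1·10 = 25
  a_12 = 0·25 + 1·20 + 1·15 = 35

0,1,1 ; 35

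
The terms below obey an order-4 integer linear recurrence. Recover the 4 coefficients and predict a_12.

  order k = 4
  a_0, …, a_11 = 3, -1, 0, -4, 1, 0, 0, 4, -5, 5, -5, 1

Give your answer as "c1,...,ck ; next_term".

  a_4 = -1·-4 + 0·0 + 0·-1 + -1·3 = 1
  a_5 = -1·1 + 0·-4 + 0·0 + -1·-1 = 0
  a_6 = -1·0 + 0·1 + 0·-4 + -1·0 = 0
  a_7 = -1·0 + 0·0 + 0·1 + -1·-4 = 4
  a_8 = -1·4 + 0·0 + 0·0 + -1·1 = -5
  a_9 = -1·-5 + 0·4 + 0·0 + -1·0 = 5
  a_10 = -1·5 + 0·-5 + 0·4 + -1·0 = -5
  a_11 = -1·-5 + 0·5 + 0·-5 + -1·4 = 1
  a_12 = -1·1 + 0·-5 + 0·5 + -1·-5 = 4

-1,0,0,-1 ; 4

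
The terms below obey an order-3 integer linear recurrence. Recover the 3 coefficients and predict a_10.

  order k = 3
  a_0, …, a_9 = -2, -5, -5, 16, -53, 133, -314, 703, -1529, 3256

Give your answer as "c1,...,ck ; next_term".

  a_3 = -3·-5 + -1·-5 + 2·-2 = 16
  a_4 = -3·16 + -1·-5 + 2·-5 = -53
  a_5 = -3·-53 + -1·16 + 2·-5 = 133
  a_6 = -3·133 + -1·-53 + 2·16 = -314
  a_7 = -3·-314 + -1·133 + 2·-53 = 703
  a_8 = -3·703 + -1·-314 + 2·133 = -1529
  a_9 = -3·-1529 + -1·703 + 2·-314 = 3256
  a_10 = -3·3256 + -1·-1529 + 2·703 = -6833

-3,-1,2 ; -6833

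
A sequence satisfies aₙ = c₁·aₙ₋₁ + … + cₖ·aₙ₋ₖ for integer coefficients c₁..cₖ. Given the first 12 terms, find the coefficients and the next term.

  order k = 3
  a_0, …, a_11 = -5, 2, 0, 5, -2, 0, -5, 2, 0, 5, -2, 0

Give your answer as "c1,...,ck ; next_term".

0,0,-1 ; -5

  a_3 = 0·0 + 0·2 + -1·-5 = 5
  a_4 = 0·5 + 0·0 + -1·2 = -2
  a_5 = 0·-2 + 0·5 + -1·0 = 0
  a_6 = 0·0 + 0·-2 + -1·5 = -5
  a_7 = 0·-5 + 0·0 + -1·-2 = 2
  a_8 = 0·2 + 0·-5 + -1·0 = 0
  a_9 = 0·0 + 0·2 + -1·-5 = 5
  a_10 = 0·5 + 0·0 + -1·2 = -2
  a_11 = 0·-2 + 0·5 + -1·0 = 0
  a_12 = 0·0 + 0·-2 + -1·5 = -5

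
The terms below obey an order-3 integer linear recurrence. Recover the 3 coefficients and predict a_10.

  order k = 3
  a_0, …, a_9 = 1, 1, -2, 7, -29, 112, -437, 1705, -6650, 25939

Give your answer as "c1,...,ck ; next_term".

  a_3 = -3·-2 + 3·1 + -2·1 = 7
  a_4 = -3·7 + 3·-2 + -2·1 = -29
  a_5 = -3·-29 + 3·7 + -2·-2 = 112
  a_6 = -3·112 + 3·-29 + -2·7 = -437
  a_7 = -3·-437 + 3·112 + -2·-29 = 1705
  a_8 = -3·1705 + 3·-437 + -2·112 = -6650
  a_9 = -3·-6650 + 3·1705 + -2·-437 = 25939
  a_10 = -3·25939 + 3·-6650 + -2·1705 = -101177

-3,3,-2 ; -101177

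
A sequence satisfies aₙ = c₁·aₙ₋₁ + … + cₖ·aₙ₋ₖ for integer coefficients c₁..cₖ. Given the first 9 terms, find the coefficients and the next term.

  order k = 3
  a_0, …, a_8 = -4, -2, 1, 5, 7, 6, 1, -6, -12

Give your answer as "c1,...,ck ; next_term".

1,0,-1 ; -13

  a_3 = 1·1 + 0·-2 + -1·-4 = 5
  a_4 = 1·5 + 0·1 + -1·-2 = 7
  a_5 = 1·7 + 0·5 + -1·1 = 6
  a_6 = 1·6 + 0·7 + -1·5 = 1
  a_7 = 1·1 + 0·6 + -1·7 = -6
  a_8 = 1·-6 + 0·1 + -1·6 = -12
  a_9 = 1·-12 + 0·-6 + -1·1 = -13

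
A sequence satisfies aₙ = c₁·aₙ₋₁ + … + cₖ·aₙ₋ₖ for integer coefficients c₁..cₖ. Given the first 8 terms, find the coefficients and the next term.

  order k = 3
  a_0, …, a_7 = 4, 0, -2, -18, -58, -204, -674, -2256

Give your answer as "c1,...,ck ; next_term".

  a_3 = 3·-2 + 2·0 + -3·4 = -18
  a_4 = 3·-18 + 2·-2 + -3·0 = -58
  a_5 = 3·-58 + 2·-18 + -3·-2 = -204
  a_6 = 3·-204 + 2·-58 + -3·-18 = -674
  a_7 = 3·-674 + 2·-204 + -3·-58 = -2256
  a_8 = 3·-2256 + 2·-674 + -3·-204 = -7504

3,2,-3 ; -7504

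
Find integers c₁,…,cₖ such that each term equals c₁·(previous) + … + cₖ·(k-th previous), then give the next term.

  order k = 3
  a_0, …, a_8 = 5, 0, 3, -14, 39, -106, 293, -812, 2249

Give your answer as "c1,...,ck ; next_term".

  a_3 = -3·3 + -1·0 + -1·5 = -14
  a_4 = -3·-14 + -1·3 + -1·0 = 39
  a_5 = -3·39 + -1·-14 + -1·3 = -106
  a_6 = -3·-106 + -1·39 + -1·-14 = 293
  a_7 = -3·293 + -1·-106 + -1·39 = -812
  a_8 = -3·-812 + -1·293 + -1·-106 = 2249
  a_9 = -3·2249 + -1·-812 + -1·293 = -6228

-3,-1,-1 ; -6228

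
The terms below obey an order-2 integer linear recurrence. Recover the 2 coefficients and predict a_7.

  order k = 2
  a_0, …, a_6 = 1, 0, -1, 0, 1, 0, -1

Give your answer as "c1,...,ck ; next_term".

0,-1 ; 0

  a_2 = 0·0 + -1·1 = -1
  a_3 = 0·-1 + -1·0 = 0
  a_4 = 0·0 + -1·-1 = 1
  a_5 = 0·1 + -1·0 = 0
  a_6 = 0·0 + -1·1 = -1
  a_7 = 0·-1 + -1·0 = 0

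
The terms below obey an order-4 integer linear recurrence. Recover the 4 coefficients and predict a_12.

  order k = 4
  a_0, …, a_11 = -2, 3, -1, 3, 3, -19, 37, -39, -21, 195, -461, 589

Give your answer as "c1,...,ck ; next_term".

-2,-2,1,-2 ; -19

  a_4 = -2·3 + -2·-1 + 1·3 + -2·-2 = 3
  a_5 = -2·3 + -2·3 + 1·-1 + -2·3 = -19
  a_6 = -2·-19 + -2·3 + 1·3 + -2·-1 = 37
  a_7 = -2·37 + -2·-19 + 1·3 + -2·3 = -39
  a_8 = -2·-39 + -2·37 + 1·-19 + -2·3 = -21
  a_9 = -2·-21 + -2·-39 + 1·37 + -2·-19 = 195
  a_10 = -2·195 + -2·-21 + 1·-39 + -2·37 = -461
  a_11 = -2·-461 + -2·195 + 1·-21 + -2·-39 = 589
  a_12 = -2·589 + -2·-461 + 1·195 + -2·-21 = -19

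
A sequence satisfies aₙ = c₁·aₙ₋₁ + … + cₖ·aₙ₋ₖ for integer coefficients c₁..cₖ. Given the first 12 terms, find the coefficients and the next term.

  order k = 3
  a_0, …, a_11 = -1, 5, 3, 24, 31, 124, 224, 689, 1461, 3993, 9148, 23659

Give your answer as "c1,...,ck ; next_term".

  a_3 = 1·3 + 4·5 + -1·-1 = 24
  a_4 = 1·24 + 4·3 + -1·5 = 31
  a_5 = 1·31 + 4·24 + -1·3 = 124
  a_6 = 1·124 + 4·31 + -1·24 = 224
  a_7 = 1·224 + 4·124 + -1·31 = 689
  a_8 = 1·689 + 4·224 + -1·124 = 1461
  a_9 = 1·1461 + 4·689 + -1·224 = 3993
  a_10 = 1·3993 + 4·1461 + -1·689 = 9148
  a_11 = 1·9148 + 4·3993 + -1·1461 = 23659
  a_12 = 1·23659 + 4·9148 + -1·3993 = 56258

1,4,-1 ; 56258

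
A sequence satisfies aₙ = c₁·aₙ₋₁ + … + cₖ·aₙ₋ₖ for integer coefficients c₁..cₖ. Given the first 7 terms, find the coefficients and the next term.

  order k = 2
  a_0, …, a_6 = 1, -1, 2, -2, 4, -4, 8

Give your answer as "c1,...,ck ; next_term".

0,2 ; -8

  a_2 = 0·-1 + 2·1 = 2
  a_3 = 0·2 + 2·-1 = -2
  a_4 = 0·-2 + 2·2 = 4
  a_5 = 0·4 + 2·-2 = -4
  a_6 = 0·-4 + 2·4 = 8
  a_7 = 0·8 + 2·-4 = -8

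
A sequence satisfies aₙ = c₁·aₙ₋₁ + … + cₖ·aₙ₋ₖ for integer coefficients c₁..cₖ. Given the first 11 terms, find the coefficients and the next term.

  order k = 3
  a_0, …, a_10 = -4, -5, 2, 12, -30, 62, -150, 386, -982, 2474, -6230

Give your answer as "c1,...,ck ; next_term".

-3,-2,-2 ; 15706

  a_3 = -3·2 + -2·-5 + -2·-4 = 12
  a_4 = -3·12 + -2·2 + -2·-5 = -30
  a_5 = -3·-30 + -2·12 + -2·2 = 62
  a_6 = -3·62 + -2·-30 + -2·12 = -150
  a_7 = -3·-150 + -2·62 + -2·-30 = 386
  a_8 = -3·386 + -2·-150 + -2·62 = -982
  a_9 = -3·-982 + -2·386 + -2·-150 = 2474
  a_10 = -3·2474 + -2·-982 + -2·386 = -6230
  a_11 = -3·-6230 + -2·2474 + -2·-982 = 15706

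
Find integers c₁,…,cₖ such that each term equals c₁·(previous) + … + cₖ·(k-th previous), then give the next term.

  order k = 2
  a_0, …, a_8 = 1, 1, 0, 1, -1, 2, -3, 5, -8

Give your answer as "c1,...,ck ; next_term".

  a_2 = -1·1 + 1·1 = 0
  a_3 = -1·0 + 1·1 = 1
  a_4 = -1·1 + 1·0 = -1
  a_5 = -1·-1 + 1·1 = 2
  a_6 = -1·2 + 1·-1 = -3
  a_7 = -1·-3 + 1·2 = 5
  a_8 = -1·5 + 1·-3 = -8
  a_9 = -1·-8 + 1·5 = 13

-1,1 ; 13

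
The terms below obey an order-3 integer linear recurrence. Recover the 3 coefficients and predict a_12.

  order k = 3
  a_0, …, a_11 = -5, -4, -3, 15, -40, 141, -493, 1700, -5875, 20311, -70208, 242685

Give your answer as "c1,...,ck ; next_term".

  a_3 = -3·-3 + 1·-4 + -2·-5 = 15
  a_4 = -3·15 + 1·-3 + -2·-4 = -40
  a_5 = -3·-40 + 1·15 + -2·-3 = 141
  a_6 = -3·141 + 1·-40 + -2·15 = -493
  a_7 = -3·-493 + 1·141 + -2·-40 = 1700
  a_8 = -3·1700 + 1·-493 + -2·141 = -5875
  a_9 = -3·-5875 + 1·1700 + -2·-493 = 20311
  a_10 = -3·20311 + 1·-5875 + -2·1700 = -70208
  a_11 = -3·-70208 + 1·20311 + -2·-5875 = 242685
  a_12 = -3·242685 + 1·-70208 + -2·20311 = -838885

-3,1,-2 ; -838885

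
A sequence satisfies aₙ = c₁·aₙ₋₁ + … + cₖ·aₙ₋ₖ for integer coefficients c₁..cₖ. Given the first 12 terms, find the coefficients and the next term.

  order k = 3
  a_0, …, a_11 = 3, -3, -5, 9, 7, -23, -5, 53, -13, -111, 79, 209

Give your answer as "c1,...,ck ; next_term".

  a_3 = 0·-5 + -2·-3 + 1·3 = 9
  a_4 = 0·9 + -2·-5 + 1·-3 = 7
  a_5 = 0·7 + -2·9 + 1·-5 = -23
  a_6 = 0·-23 + -2·7 + 1·9 = -5
  a_7 = 0·-5 + -2·-23 + 1·7 = 53
  a_8 = 0·53 + -2·-5 + 1·-23 = -13
  a_9 = 0·-13 + -2·53 + 1·-5 = -111
  a_10 = 0·-111 + -2·-13 + 1·53 = 79
  a_11 = 0·79 + -2·-111 + 1·-13 = 209
  a_12 = 0·209 + -2·79 + 1·-111 = -269

0,-2,1 ; -269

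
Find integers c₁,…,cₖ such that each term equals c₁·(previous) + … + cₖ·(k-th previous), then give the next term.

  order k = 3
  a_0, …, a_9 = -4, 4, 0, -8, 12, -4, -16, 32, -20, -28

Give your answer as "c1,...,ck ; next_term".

-1,-1,1 ; 80

  a_3 = -1·0 + -1·4 + 1·-4 = -8
  a_4 = -1·-8 + -1·0 + 1·4 = 12
  a_5 = -1·12 + -1·-8 + 1·0 = -4
  a_6 = -1·-4 + -1·12 + 1·-8 = -16
  a_7 = -1·-16 + -1·-4 + 1·12 = 32
  a_8 = -1·32 + -1·-16 + 1·-4 = -20
  a_9 = -1·-20 + -1·32 + 1·-16 = -28
  a_10 = -1·-28 + -1·-20 + 1·32 = 80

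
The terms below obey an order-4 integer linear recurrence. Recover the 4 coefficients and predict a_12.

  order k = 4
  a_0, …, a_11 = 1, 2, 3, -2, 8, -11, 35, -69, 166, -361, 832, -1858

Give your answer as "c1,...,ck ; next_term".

-1,2,-1,2 ; 4215

  a_4 = -1·-2 + 2·3 + -1·2 + 2·1 = 8
  a_5 = -1·8 + 2·-2 + -1·3 + 2·2 = -11
  a_6 = -1·-11 + 2·8 + -1·-2 + 2·3 = 35
  a_7 = -1·35 + 2·-11 + -1·8 + 2·-2 = -69
  a_8 = -1·-69 + 2·35 + -1·-11 + 2·8 = 166
  a_9 = -1·166 + 2·-69 + -1·35 + 2·-11 = -361
  a_10 = -1·-361 + 2·166 + -1·-69 + 2·35 = 832
  a_11 = -1·832 + 2·-361 + -1·166 + 2·-69 = -1858
  a_12 = -1·-1858 + 2·832 + -1·-361 + 2·166 = 4215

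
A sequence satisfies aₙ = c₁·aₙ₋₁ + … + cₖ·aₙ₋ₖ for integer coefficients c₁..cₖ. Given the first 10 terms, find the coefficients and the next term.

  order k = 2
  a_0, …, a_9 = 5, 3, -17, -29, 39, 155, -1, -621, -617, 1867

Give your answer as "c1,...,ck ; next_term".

1,-4 ; 4335

  a_2 = 1·3 + -4·5 = -17
  a_3 = 1·-17 + -4·3 = -29
  a_4 = 1·-29 + -4·-17 = 39
  a_5 = 1·39 + -4·-29 = 155
  a_6 = 1·155 + -4·39 = -1
  a_7 = 1·-1 + -4·155 = -621
  a_8 = 1·-621 + -4·-1 = -617
  a_9 = 1·-617 + -4·-621 = 1867
  a_10 = 1·1867 + -4·-617 = 4335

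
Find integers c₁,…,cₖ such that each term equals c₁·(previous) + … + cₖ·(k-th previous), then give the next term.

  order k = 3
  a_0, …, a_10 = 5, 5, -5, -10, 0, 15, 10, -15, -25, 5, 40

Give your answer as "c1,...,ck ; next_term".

0,-1,-1 ; 20

  a_3 = 0·-5 + -1·5 + -1·5 = -10
  a_4 = 0·-10 + -1·-5 + -1·5 = 0
  a_5 = 0·0 + -1·-10 + -1·-5 = 15
  a_6 = 0·15 + -1·0 + -1·-10 = 10
  a_7 = 0·10 + -1·15 + -1·0 = -15
  a_8 = 0·-15 + -1·10 + -1·15 = -25
  a_9 = 0·-25 + -1·-15 + -1·10 = 5
  a_10 = 0·5 + -1·-25 + -1·-15 = 40
  a_11 = 0·40 + -1·5 + -1·-25 = 20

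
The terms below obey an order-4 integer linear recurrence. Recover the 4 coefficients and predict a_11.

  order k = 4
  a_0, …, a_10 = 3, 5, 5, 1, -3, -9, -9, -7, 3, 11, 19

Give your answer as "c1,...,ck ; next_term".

0,1,-1,-1 ; 15

  a_4 = 0·1 + 1·5 + -1·5 + -1·3 = -3
  a_5 = 0·-3 + 1·1 + -1·5 + -1·5 = -9
  a_6 = 0·-9 + 1·-3 + -1·1 + -1·5 = -9
  a_7 = 0·-9 + 1·-9 + -1·-3 + -1·1 = -7
  a_8 = 0·-7 + 1·-9 + -1·-9 + -1·-3 = 3
  a_9 = 0·3 + 1·-7 + -1·-9 + -1·-9 = 11
  a_10 = 0·11 + 1·3 + -1·-7 + -1·-9 = 19
  a_11 = 0·19 + 1·11 + -1·3 + -1·-7 = 15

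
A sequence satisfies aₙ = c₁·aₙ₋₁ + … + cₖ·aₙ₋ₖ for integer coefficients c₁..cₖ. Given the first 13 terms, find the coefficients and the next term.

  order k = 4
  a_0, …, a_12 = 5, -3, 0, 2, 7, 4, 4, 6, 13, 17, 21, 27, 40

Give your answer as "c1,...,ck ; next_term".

1,0,0,1 ; 57

  a_4 = 1·2 + 0·0 + 0·-3 + 1·5 = 7
  a_5 = 1·7 + 0·2 + 0·0 + 1·-3 = 4
  a_6 = 1·4 + 0·7 + 0·2 + 1·0 = 4
  a_7 = 1·4 + 0·4 + 0·7 + 1·2 = 6
  a_8 = 1·6 + 0·4 + 0·4 + 1·7 = 13
  a_9 = 1·13 + 0·6 + 0·4 + 1·4 = 17
  a_10 = 1·17 + 0·13 + 0·6 + 1·4 = 21
  a_11 = 1·21 + 0·17 + 0·13 + 1·6 = 27
  a_12 = 1·27 + 0·21 + 0·17 + 1·13 = 40
  a_13 = 1·40 + 0·27 + 0·21 + 1·17 = 57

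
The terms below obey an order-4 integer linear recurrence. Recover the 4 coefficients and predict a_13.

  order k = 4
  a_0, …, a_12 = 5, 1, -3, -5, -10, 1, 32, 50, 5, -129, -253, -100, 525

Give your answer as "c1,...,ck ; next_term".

1,-2,-1,-2 ; 1236

  a_4 = 1·-5 + -2·-3 + -1·1 + -2·5 = -10
  a_5 = 1·-10 + -2·-5 + -1·-3 + -2·1 = 1
  a_6 = 1·1 + -2·-10 + -1·-5 + -2·-3 = 32
  a_7 = 1·32 + -2·1 + -1·-10 + -2·-5 = 50
  a_8 = 1·50 + -2·32 + -1·1 + -2·-10 = 5
  a_9 = 1·5 + -2·50 + -1·32 + -2·1 = -129
  a_10 = 1·-129 + -2·5 + -1·50 + -2·32 = -253
  a_11 = 1·-253 + -2·-129 + -1·5 + -2·50 = -100
  a_12 = 1·-100 + -2·-253 + -1·-129 + -2·5 = 525
  a_13 = 1·525 + -2·-100 + -1·-253 + -2·-129 = 1236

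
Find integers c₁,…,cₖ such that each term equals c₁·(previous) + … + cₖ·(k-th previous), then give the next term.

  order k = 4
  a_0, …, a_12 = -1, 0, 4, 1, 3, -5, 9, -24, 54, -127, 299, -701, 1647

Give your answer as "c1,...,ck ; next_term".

-2,1,0,-1 ; -3868

  a_4 = -2·1 + 1·4 + 0·0 + -1·-1 = 3
  a_5 = -2·3 + 1·1 + 0·4 + -1·0 = -5
  a_6 = -2·-5 + 1·3 + 0·1 + -1·4 = 9
  a_7 = -2·9 + 1·-5 + 0·3 + -1·1 = -24
  a_8 = -2·-24 + 1·9 + 0·-5 + -1·3 = 54
  a_9 = -2·54 + 1·-24 + 0·9 + -1·-5 = -127
  a_10 = -2·-127 + 1·54 + 0·-24 + -1·9 = 299
  a_11 = -2·299 + 1·-127 + 0·54 + -1·-24 = -701
  a_12 = -2·-701 + 1·299 + 0·-127 + -1·54 = 1647
  a_13 = -2·1647 + 1·-701 + 0·299 + -1·-127 = -3868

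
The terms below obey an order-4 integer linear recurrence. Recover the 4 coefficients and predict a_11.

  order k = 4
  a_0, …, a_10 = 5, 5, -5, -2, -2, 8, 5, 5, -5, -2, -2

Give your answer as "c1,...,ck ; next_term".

  a_4 = 1·-2 + 0·-5 + -1·5 + 1·5 = -2
  a_5 = 1·-2 + 0·-2 + -1·-5 + 1·5 = 8
  a_6 = 1·8 + 0·-2 + -1·-2 + 1·-5 = 5
  a_7 = 1·5 + 0·8 + -1·-2 + 1·-2 = 5
  a_8 = 1·5 + 0·5 + -1·8 + 1·-2 = -5
  a_9 = 1·-5 + 0·5 + -1·5 + 1·8 = -2
  a_10 = 1·-2 + 0·-5 + -1·5 + 1·5 = -2
  a_11 = 1·-2 + 0·-2 + -1·-5 + 1·5 = 8

1,0,-1,1 ; 8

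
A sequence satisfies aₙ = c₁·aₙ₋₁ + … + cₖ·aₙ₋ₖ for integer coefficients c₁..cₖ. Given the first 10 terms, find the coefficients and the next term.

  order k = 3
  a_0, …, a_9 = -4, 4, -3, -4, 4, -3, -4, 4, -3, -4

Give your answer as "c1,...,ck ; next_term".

  a_3 = 0·-3 + 0·4 + 1·-4 = -4
  a_4 = 0·-4 + 0·-3 + 1·4 = 4
  a_5 = 0·4 + 0·-4 + 1·-3 = -3
  a_6 = 0·-3 + 0·4 + 1·-4 = -4
  a_7 = 0·-4 + 0·-3 + 1·4 = 4
  a_8 = 0·4 + 0·-4 + 1·-3 = -3
  a_9 = 0·-3 + 0·4 + 1·-4 = -4
  a_10 = 0·-4 + 0·-3 + 1·4 = 4

0,0,1 ; 4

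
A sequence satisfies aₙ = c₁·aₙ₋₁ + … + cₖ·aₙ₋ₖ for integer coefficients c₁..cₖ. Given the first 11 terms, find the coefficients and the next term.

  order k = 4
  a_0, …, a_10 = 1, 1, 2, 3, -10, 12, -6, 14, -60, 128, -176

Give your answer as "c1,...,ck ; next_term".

  a_4 = -2·3 + -2·2 + -2·1 + 2·1 = -10
  a_5 = -2·-10 + -2·3 + -2·2 + 2·1 = 12
  a_6 = -2·12 + -2·-10 + -2·3 + 2·2 = -6
  a_7 = -2·-6 + -2·12 + -2·-10 + 2·3 = 14
  a_8 = -2·14 + -2·-6 + -2·12 + 2·-10 = -60
  a_9 = -2·-60 + -2·14 + -2·-6 + 2·12 = 128
  a_10 = -2·128 + -2·-60 + -2·14 + 2·-6 = -176
  a_11 = -2·-176 + -2·128 + -2·-60 + 2·14 = 244

-2,-2,-2,2 ; 244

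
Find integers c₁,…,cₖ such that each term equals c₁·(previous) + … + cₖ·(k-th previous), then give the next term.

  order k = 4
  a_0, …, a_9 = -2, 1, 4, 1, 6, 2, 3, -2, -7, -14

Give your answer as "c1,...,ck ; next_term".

1,1,-1,-1 ; -22

  a_4 = 1·1 + 1·4 + -1·1 + -1·-2 = 6
  a_5 = 1·6 + 1·1 + -1·4 + -1·1 = 2
  a_6 = 1·2 + 1·6 + -1·1 + -1·4 = 3
  a_7 = 1·3 + 1·2 + -1·6 + -1·1 = -2
  a_8 = 1·-2 + 1·3 + -1·2 + -1·6 = -7
  a_9 = 1·-7 + 1·-2 + -1·3 + -1·2 = -14
  a_10 = 1·-14 + 1·-7 + -1·-2 + -1·3 = -22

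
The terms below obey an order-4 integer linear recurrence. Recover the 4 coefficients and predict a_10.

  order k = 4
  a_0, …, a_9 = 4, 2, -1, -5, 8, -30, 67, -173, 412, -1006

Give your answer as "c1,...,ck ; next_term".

  a_4 = -2·-5 + 2·-1 + 2·2 + -1·4 = 8
  a_5 = -2·8 + 2·-5 + 2·-1 + -1·2 = -30
  a_6 = -2·-30 + 2·8 + 2·-5 + -1·-1 = 67
  a_7 = -2·67 + 2·-30 + 2·8 + -1·-5 = -173
  a_8 = -2·-173 + 2·67 + 2·-30 + -1·8 = 412
  a_9 = -2·412 + 2·-173 + 2·67 + -1·-30 = -1006
  a_10 = -2·-1006 + 2·412 + 2·-173 + -1·67 = 2423

-2,2,2,-1 ; 2423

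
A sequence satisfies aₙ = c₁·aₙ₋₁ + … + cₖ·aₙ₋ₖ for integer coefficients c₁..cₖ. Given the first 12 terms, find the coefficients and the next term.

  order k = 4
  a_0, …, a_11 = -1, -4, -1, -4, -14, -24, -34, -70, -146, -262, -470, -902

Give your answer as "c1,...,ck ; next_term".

  a_4 = 1·-4 + 0·-1 + 2·-4 + 2·-1 = -14
  a_5 = 1·-14 + 0·-4 + 2·-1 + 2·-4 = -24
  a_6 = 1·-24 + 0·-14 + 2·-4 + 2·-1 = -34
  a_7 = 1·-34 + 0·-24 + 2·-14 + 2·-4 = -70
  a_8 = 1·-70 + 0·-34 + 2·-24 + 2·-14 = -146
  a_9 = 1·-146 + 0·-70 + 2·-34 + 2·-24 = -262
  a_10 = 1·-262 + 0·-146 + 2·-70 + 2·-34 = -470
  a_11 = 1·-470 + 0·-262 + 2·-146 + 2·-70 = -902
  a_12 = 1·-902 + 0·-470 + 2·-262 + 2·-146 = -1718

1,0,2,2 ; -1718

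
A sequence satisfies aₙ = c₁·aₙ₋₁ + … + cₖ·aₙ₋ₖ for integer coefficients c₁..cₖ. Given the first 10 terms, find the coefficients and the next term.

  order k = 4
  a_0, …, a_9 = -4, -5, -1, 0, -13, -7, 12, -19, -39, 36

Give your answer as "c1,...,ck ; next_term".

0,-1,2,1 ; 13

  a_4 = 0·0 + -1·-1 + 2·-5 + 1·-4 = -13
  a_5 = 0·-13 + -1·0 + 2·-1 + 1·-5 = -7
  a_6 = 0·-7 + -1·-13 + 2·0 + 1·-1 = 12
  a_7 = 0·12 + -1·-7 + 2·-13 + 1·0 = -19
  a_8 = 0·-19 + -1·12 + 2·-7 + 1·-13 = -39
  a_9 = 0·-39 + -1·-19 + 2·12 + 1·-7 = 36
  a_10 = 0·36 + -1·-39 + 2·-19 + 1·12 = 13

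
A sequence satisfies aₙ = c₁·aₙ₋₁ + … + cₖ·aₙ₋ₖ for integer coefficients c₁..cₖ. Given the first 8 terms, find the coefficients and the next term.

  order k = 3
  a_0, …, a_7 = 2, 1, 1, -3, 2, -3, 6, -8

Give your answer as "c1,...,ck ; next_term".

-1,0,-1 ; 11

  a_3 = -1·1 + 0·1 + -1·2 = -3
  a_4 = -1·-3 + 0·1 + -1·1 = 2
  a_5 = -1·2 + 0·-3 + -1·1 = -3
  a_6 = -1·-3 + 0·2 + -1·-3 = 6
  a_7 = -1·6 + 0·-3 + -1·2 = -8
  a_8 = -1·-8 + 0·6 + -1·-3 = 11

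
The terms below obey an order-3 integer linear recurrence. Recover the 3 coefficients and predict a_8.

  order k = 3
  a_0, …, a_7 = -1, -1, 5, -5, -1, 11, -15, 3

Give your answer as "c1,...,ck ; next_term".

  a_3 = -1·5 + -1·-1 + 1·-1 = -5
  a_4 = -1·-5 + -1·5 + 1·-1 = -1
  a_5 = -1·-1 + -1·-5 + 1·5 = 11
  a_6 = -1·11 + -1·-1 + 1·-5 = -15
  a_7 = -1·-15 + -1·11 + 1·-1 = 3
  a_8 = -1·3 + -1·-15 + 1·11 = 23

-1,-1,1 ; 23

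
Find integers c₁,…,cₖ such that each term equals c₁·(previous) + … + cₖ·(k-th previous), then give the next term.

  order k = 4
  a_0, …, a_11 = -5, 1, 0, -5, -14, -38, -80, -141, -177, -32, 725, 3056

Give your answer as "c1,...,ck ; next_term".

  a_4 = 3·-5 + -1·0 + -4·1 + -1·-5 = -14
  a_5 = 3·-14 + -1·-5 + -4·0 + -1·1 = -38
  a_6 = 3·-38 + -1·-14 + -4·-5 + -1·0 = -80
  a_7 = 3·-80 + -1·-38 + -4·-14 + -1·-5 = -141
  a_8 = 3·-141 + -1·-80 + -4·-38 + -1·-14 = -177
  a_9 = 3·-177 + -1·-141 + -4·-80 + -1·-38 = -32
  a_10 = 3·-32 + -1·-177 + -4·-141 + -1·-80 = 725
  a_11 = 3·725 + -1·-32 + -4·-177 + -1·-141 = 3056
  a_12 = 3·3056 + -1·725 + -4·-32 + -1·-177 = 8748

3,-1,-4,-1 ; 8748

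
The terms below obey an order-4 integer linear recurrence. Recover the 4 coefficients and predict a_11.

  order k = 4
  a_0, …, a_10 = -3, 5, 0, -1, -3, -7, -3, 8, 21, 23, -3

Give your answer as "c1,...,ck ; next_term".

  a_4 = 1·-1 + -1·0 + -1·5 + -1·-3 = -3
  a_5 = 1·-3 + -1·-1 + -1·0 + -1·5 = -7
  a_6 = 1·-7 + -1·-3 + -1·-1 + -1·0 = -3
  a_7 = 1·-3 + -1·-7 + -1·-3 + -1·-1 = 8
  a_8 = 1·8 + -1·-3 + -1·-7 + -1·-3 = 21
  a_9 = 1·21 + -1·8 + -1·-3 + -1·-7 = 23
  a_10 = 1·23 + -1·21 + -1·8 + -1·-3 = -3
  a_11 = 1·-3 + -1·23 + -1·21 + -1·8 = -55

1,-1,-1,-1 ; -55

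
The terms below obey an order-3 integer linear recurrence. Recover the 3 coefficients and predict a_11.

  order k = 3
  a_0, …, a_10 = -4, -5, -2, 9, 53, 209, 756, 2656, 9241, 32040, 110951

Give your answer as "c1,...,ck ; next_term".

4,-1,-3 ; 384041

  a_3 = 4·-2 + -1·-5 + -3·-4 = 9
  a_4 = 4·9 + -1·-2 + -3·-5 = 53
  a_5 = 4·53 + -1·9 + -3·-2 = 209
  a_6 = 4·209 + -1·53 + -3·9 = 756
  a_7 = 4·756 + -1·209 + -3·53 = 2656
  a_8 = 4·2656 + -1·756 + -3·209 = 9241
  a_9 = 4·9241 + -1·2656 + -3·756 = 32040
  a_10 = 4·32040 + -1·9241 + -3·2656 = 110951
  a_11 = 4·110951 + -1·32040 + -3·9241 = 384041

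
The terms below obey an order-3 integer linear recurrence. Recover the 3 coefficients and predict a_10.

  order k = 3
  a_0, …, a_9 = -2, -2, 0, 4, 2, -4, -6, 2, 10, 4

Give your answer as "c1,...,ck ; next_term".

  a_3 = 0·0 + -1·-2 + -1·-2 = 4
  a_4 = 0·4 + -1·0 + -1·-2 = 2
  a_5 = 0·2 + -1·4 + -1·0 = -4
  a_6 = 0·-4 + -1·2 + -1·4 = -6
  a_7 = 0·-6 + -1·-4 + -1·2 = 2
  a_8 = 0·2 + -1·-6 + -1·-4 = 10
  a_9 = 0·10 + -1·2 + -1·-6 = 4
  a_10 = 0·4 + -1·10 + -1·2 = -12

0,-1,-1 ; -12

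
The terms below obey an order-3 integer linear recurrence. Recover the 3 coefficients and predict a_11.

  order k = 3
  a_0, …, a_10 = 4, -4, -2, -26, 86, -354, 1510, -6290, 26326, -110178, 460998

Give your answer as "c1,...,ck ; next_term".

  a_3 = -3·-2 + 4·-4 + -4·4 = -26
  a_4 = -3·-26 + 4·-2 + -4·-4 = 86
  a_5 = -3·86 + 4·-26 + -4·-2 = -354
  a_6 = -3·-354 + 4·86 + -4·-26 = 1510
  a_7 = -3·1510 + 4·-354 + -4·86 = -6290
  a_8 = -3·-6290 + 4·1510 + -4·-354 = 26326
  a_9 = -3·26326 + 4·-6290 + -4·1510 = -110178
  a_10 = -3·-110178 + 4·26326 + -4·-6290 = 460998
  a_11 = -3·460998 + 4·-110178 + -4·26326 = -1929010

-3,4,-4 ; -1929010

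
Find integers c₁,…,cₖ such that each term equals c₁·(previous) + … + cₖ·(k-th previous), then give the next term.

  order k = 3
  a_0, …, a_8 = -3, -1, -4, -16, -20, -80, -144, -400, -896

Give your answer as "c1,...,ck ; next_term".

0,4,4 ; -2176

  a_3 = 0·-4 + 4·-1 + 4·-3 = -16
  a_4 = 0·-16 + 4·-4 + 4·-1 = -20
  a_5 = 0·-20 + 4·-16 + 4·-4 = -80
  a_6 = 0·-80 + 4·-20 + 4·-16 = -144
  a_7 = 0·-144 + 4·-80 + 4·-20 = -400
  a_8 = 0·-400 + 4·-144 + 4·-80 = -896
  a_9 = 0·-896 + 4·-400 + 4·-144 = -2176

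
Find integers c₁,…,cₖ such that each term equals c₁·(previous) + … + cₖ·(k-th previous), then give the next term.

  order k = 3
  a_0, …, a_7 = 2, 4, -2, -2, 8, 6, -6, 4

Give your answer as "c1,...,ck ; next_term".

1,-1,2 ; 22

  a_3 = 1·-2 + -1·4 + 2·2 = -2
  a_4 = 1·-2 + -1·-2 + 2·4 = 8
  a_5 = 1·8 + -1·-2 + 2·-2 = 6
  a_6 = 1·6 + -1·8 + 2·-2 = -6
  a_7 = 1·-6 + -1·6 + 2·8 = 4
  a_8 = 1·4 + -1·-6 + 2·6 = 22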